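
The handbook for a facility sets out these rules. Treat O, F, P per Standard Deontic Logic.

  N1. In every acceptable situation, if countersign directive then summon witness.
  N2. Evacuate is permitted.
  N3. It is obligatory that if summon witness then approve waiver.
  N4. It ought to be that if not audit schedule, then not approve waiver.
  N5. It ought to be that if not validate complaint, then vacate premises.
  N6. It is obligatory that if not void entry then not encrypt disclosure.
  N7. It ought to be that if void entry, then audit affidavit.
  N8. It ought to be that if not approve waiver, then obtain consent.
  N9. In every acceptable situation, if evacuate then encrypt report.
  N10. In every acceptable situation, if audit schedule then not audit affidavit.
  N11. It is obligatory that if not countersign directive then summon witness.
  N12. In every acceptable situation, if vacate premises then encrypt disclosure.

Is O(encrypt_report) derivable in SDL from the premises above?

No

Premise 9 is O(evacuate → encrypt_report), but O(evacuate) is not derivable from the premises (the permission P(evacuate) asserts only ¬O(¬evacuate), not O(evacuate)), so it does not yield O(encrypt_report).
No other premise forces O(encrypt_report). An ideal world satisfying every premise can still have encrypt_report false, so O(encrypt_report) is not derivable.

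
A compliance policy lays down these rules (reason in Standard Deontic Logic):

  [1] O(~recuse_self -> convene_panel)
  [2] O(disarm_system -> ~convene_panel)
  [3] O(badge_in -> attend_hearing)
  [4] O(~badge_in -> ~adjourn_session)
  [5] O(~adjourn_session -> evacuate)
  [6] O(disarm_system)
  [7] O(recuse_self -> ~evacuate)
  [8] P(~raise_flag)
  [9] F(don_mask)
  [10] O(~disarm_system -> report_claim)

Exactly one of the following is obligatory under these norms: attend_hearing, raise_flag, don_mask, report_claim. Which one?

Premise 6 gives O(disarm_system).
Applying K to premise 2 (O(disarm_system -> ~convene_panel)) and O(disarm_system) yields O(~convene_panel).
Premise 1 is O(~recuse_self -> convene_panel); contrapositively O(~convene_panel -> recuse_self). Since O(~convene_panel) holds, K gives O(recuse_self).
From O(recuse_self) and premise 7, O(recuse_self -> ~evacuate), we obtain O(~evacuate).
Premise 5, O(~adjourn_session -> evacuate), contraposes to O(~evacuate -> adjourn_session); with O(~evacuate) we get O(adjourn_session).
The contrapositive of premise 4 (O(~badge_in -> ~adjourn_session)) is O(adjourn_session -> badge_in), and O(adjourn_session) is already established, so O(badge_in).
Premise 3 is O(badge_in -> attend_hearing); since O(badge_in), deontic closure gives O(attend_hearing).
So O(attend_hearing) holds — attend_hearing is obligatory. None of the other listed options is made obligatory by any chain of premises.

attend_hearing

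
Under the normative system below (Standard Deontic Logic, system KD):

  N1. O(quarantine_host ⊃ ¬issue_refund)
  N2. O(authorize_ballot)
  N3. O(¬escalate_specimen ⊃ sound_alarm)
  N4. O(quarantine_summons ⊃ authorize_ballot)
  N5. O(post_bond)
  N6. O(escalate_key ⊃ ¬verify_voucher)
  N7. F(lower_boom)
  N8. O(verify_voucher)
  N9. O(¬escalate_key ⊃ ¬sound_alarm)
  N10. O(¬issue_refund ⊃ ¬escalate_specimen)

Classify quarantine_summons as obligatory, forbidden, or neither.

Neither

Premise 4 is O(quarantine_summons ⊃ authorize_ballot); even if O(authorize_ballot) held, inferring O(quarantine_summons) would be affirming the consequent — invalid.
No premise or chain of K-axiom applications forces O(quarantine_summons), and none forces O(¬quarantine_summons). So quarantine_summons is neither obligatory nor forbidden under these norms.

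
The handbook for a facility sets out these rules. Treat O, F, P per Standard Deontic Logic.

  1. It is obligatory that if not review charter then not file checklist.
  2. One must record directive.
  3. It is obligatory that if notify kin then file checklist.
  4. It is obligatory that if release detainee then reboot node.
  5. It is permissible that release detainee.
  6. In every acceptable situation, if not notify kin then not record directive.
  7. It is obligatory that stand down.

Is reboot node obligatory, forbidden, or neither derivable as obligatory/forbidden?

Premise 4 is O(release_detainee → reboot_node), but O(release_detainee) is not derivable from the premises (the permission P(release_detainee) asserts only ¬O(¬release_detainee), not O(release_detainee)), so it does not yield O(reboot_node).
No premise or chain of K-axiom applications forces O(reboot_node), and none forces O(¬reboot_node). So reboot_node is neither obligatory nor forbidden under these norms.

Neither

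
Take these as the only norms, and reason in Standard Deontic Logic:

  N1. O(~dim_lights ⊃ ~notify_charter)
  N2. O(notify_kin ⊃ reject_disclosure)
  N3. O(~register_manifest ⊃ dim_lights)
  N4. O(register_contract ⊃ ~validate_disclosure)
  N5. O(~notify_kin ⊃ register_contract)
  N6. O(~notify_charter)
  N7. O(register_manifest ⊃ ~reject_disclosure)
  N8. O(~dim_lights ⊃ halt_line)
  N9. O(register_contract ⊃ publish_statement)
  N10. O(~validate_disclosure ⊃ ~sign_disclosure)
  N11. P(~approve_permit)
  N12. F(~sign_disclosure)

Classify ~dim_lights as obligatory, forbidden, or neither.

F(~sign_disclosure) at premise 12 means O(sign_disclosure).
The contrapositive of premise 10 (O(~validate_disclosure ⊃ ~sign_disclosure)) is O(sign_disclosure ⊃ validate_disclosure), and O(sign_disclosure) is already established, so O(validate_disclosure).
Premise 4, O(register_contract ⊃ ~validate_disclosure), contraposes to O(validate_disclosure ⊃ ~register_contract); with O(validate_disclosure) we get O(~register_contract).
Premise 5 is O(~notify_kin ⊃ register_contract); contrapositively O(~register_contract ⊃ notify_kin). Since O(~register_contract) holds, K gives O(notify_kin).
From O(notify_kin) and premise 2, O(notify_kin ⊃ reject_disclosure), we obtain O(reject_disclosure).
Premise 7, O(register_manifest ⊃ ~reject_disclosure), contraposes to O(reject_disclosure ⊃ ~register_manifest); with O(reject_disclosure) we get O(~register_manifest).
With premise 3, O(~register_manifest ⊃ dim_lights), the K-axiom yields O(dim_lights).
Premises 1, 6, 8, 9, 11 do not contribute to this derivation.
Thus O(dim_lights), which is F(~dim_lights): ~dim_lights is forbidden.

Forbidden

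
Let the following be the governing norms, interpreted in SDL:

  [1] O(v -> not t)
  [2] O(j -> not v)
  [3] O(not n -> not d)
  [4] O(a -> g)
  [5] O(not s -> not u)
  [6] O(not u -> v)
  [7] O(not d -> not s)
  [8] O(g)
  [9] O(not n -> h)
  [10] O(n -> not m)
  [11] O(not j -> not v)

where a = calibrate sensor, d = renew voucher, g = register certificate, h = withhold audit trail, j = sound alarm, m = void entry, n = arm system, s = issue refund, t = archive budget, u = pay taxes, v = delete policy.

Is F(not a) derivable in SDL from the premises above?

Premise 4 is O(a -> g); even if O(g) held, inferring O(a) would be affirming the consequent — invalid.
No other premise forces O(a). An ideal world satisfying every premise can still have not a true, so F(not a) is not derivable.

No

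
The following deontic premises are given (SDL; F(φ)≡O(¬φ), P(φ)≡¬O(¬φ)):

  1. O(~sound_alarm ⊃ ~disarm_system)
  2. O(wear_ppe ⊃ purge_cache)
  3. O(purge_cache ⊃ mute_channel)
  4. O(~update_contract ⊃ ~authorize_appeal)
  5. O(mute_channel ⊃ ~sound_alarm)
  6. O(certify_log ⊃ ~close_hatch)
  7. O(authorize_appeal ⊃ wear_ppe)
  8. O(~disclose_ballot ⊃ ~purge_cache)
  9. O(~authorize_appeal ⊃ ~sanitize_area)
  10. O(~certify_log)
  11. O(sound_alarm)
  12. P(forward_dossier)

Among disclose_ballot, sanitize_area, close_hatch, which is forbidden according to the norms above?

Premise 11 states O(sound_alarm) outright.
Premise 5 is O(mute_channel ⊃ ~sound_alarm); contrapositively O(sound_alarm ⊃ ~mute_channel). Since O(sound_alarm) holds, K gives O(~mute_channel).
The contrapositive of premise 3 (O(purge_cache ⊃ mute_channel)) is O(~mute_channel ⊃ ~purge_cache), and O(~mute_channel) is already established, so O(~purge_cache).
The contrapositive of premise 2 (O(wear_ppe ⊃ purge_cache)) is O(~purge_cache ⊃ ~wear_ppe), and O(~purge_cache) is already established, so O(~wear_ppe).
Premise 7, O(authorize_appeal ⊃ wear_ppe), contraposes to O(~wear_ppe ⊃ ~authorize_appeal); with O(~wear_ppe) we get O(~authorize_appeal).
Premise 9 is O(~authorize_appeal ⊃ ~sanitize_area); since O(~authorize_appeal), deontic closure gives O(~sanitize_area).
So O(~sanitize_area) holds, i.e. sanitize_area is forbidden. None of the other listed options is forbidden under the premises.

sanitize_area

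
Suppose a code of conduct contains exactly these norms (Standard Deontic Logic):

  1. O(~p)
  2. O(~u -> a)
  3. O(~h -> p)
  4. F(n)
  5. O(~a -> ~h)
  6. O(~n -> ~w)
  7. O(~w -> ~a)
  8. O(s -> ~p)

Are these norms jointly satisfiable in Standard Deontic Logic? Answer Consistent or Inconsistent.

Premise 1 gives O(~p).
The contrapositive of premise 3 (O(~h -> p)) is O(~p -> h), and O(~p) is already established, so O(h).
The contrapositive of premise 5 (O(~a -> ~h)) is O(h -> a), and O(h) is already established, so O(a).
Premise 7 is O(~w -> ~a); contrapositively O(a -> w). Since O(a) holds, K gives O(w).
The contrapositive of premise 6 (O(~n -> ~w)) is O(w -> n), and O(w) is already established, so O(n).
However, F(n) at premise 4 amounts to O(~n).
We now have both O(n) and O(~n) — n is simultaneously obligatory and forbidden, violating the D-axiom.

Inconsistent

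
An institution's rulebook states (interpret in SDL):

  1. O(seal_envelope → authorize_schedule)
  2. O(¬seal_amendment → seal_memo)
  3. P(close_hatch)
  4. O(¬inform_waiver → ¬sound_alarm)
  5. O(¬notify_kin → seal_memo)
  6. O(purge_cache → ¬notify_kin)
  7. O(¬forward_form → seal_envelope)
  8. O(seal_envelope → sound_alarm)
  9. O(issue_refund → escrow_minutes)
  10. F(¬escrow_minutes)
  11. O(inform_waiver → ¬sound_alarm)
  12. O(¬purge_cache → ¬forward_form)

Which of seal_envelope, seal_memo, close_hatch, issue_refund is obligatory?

By case analysis on inform_waiver: premise 11 gives O(inform_waiver → ¬sound_alarm) and premise 4 gives O(¬inform_waiver → ¬sound_alarm), so O(¬sound_alarm) either way.
Premise 8, O(seal_envelope → sound_alarm), contraposes to O(¬sound_alarm → ¬seal_envelope); with O(¬sound_alarm) we get O(¬seal_envelope).
Premise 7 is O(¬forward_form → seal_envelope); contrapositively O(¬seal_envelope → forward_form). Since O(¬seal_envelope) holds, K gives O(forward_form).
The contrapositive of premise 12 (O(¬purge_cache → ¬forward_form)) is O(forward_form → purge_cache), and O(forward_form) is already established, so O(purge_cache).
Premise 6 is O(purge_cache → ¬notify_kin); since O(purge_cache), deontic closure gives O(¬notify_kin).
From O(¬notify_kin) and premise 5, O(¬notify_kin → seal_memo), we obtain O(seal_memo).
So O(seal_memo) holds — seal_memo is obligatory. None of the other listed options is made obligatory by any chain of premises.

seal_memo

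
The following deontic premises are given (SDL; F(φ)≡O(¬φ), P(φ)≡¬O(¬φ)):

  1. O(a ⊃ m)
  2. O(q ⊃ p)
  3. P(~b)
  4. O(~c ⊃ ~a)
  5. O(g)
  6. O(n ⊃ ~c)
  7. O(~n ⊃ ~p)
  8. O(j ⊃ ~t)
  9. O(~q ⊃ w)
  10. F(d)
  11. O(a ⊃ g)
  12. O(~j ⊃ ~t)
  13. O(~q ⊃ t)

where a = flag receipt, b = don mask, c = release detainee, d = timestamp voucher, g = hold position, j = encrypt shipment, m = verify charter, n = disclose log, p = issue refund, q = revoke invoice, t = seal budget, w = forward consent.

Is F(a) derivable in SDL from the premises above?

Premises 12 and 8 are O(~j ⊃ ~t) and O(j ⊃ ~t); every ideal world satisfies ~j or j, so in either case ~t holds — hence O(~t).
Premise 13, O(~q ⊃ t), contraposes to O(~t ⊃ q); with O(~t) we get O(q).
With premise 2, O(q ⊃ p), the K-axiom yields O(p).
The contrapositive of premise 7 (O(~n ⊃ ~p)) is O(p ⊃ n), and O(p) is already established, so O(n).
From O(n) and premise 6, O(n ⊃ ~c), we obtain O(~c).
Premise 4 is O(~c ⊃ ~a); since O(~c), deontic closure gives O(~a).
Premises 1, 3, 5, 9, 10, 11 do not contribute to this derivation.
So O(~a) holds, i.e. F(a). The claim follows.

Yes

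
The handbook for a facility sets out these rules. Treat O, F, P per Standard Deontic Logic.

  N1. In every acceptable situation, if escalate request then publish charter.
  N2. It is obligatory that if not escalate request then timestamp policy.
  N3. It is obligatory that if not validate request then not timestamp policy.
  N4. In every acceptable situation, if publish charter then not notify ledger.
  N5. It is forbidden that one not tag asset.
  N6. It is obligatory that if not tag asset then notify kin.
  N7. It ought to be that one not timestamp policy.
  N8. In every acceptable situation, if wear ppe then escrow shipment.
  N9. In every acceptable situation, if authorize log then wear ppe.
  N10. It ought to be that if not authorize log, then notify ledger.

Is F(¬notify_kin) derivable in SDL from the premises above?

No

Premise 6 is O(¬tag_asset → notify_kin), but O(¬tag_asset) is not derivable from the premises, so it does not yield O(notify_kin).
No other premise forces O(notify_kin). An ideal world satisfying every premise can still have ¬notify_kin true, so F(¬notify_kin) is not derivable.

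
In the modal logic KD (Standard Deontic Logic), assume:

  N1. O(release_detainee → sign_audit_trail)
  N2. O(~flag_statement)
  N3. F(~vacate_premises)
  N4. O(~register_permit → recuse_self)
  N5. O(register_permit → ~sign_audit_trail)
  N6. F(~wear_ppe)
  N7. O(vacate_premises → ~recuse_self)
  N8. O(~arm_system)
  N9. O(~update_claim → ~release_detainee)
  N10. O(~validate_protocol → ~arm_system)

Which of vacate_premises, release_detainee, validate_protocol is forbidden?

Premise 3 is F(~vacate_premises), i.e. O(vacate_premises).
From O(vacate_premises) and premise 7, O(vacate_premises → ~recuse_self), we obtain O(~recuse_self).
Premise 4, O(~register_permit → recuse_self), contraposes to O(~recuse_self → register_permit); with O(~recuse_self) we get O(register_permit).
From O(register_permit) and premise 5, O(register_permit → ~sign_audit_trail), we obtain O(~sign_audit_trail).
Premise 1 is O(release_detainee → sign_audit_trail); contrapositively O(~sign_audit_trail → ~release_detainee). Since O(~sign_audit_trail) holds, K gives O(~release_detainee).
So O(~release_detainee) holds, i.e. release_detainee is forbidden. None of the other listed options is forbidden under the premises.

release_detainee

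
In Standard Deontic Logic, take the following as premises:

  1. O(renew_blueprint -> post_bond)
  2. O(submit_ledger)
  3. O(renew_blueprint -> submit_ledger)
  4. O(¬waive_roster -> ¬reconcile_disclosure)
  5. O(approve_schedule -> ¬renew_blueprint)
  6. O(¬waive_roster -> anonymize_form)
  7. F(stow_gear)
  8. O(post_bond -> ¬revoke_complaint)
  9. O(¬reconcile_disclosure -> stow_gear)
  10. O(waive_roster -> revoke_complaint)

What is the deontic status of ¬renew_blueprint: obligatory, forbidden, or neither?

Obligatory

F(stow_gear) at premise 7 means O(¬stow_gear).
Premise 9 is O(¬reconcile_disclosure -> stow_gear); contrapositively O(¬stow_gear -> reconcile_disclosure). Since O(¬stow_gear) holds, K gives O(reconcile_disclosure).
Premise 4 is O(¬waive_roster -> ¬reconcile_disclosure); contrapositively O(reconcile_disclosure -> waive_roster). Since O(reconcile_disclosure) holds, K gives O(waive_roster).
Premise 10 is O(waive_roster -> revoke_complaint); since O(waive_roster), deontic closure gives O(revoke_complaint).
The contrapositive of premise 8 (O(post_bond -> ¬revoke_complaint)) is O(revoke_complaint -> ¬post_bond), and O(revoke_complaint) is already established, so O(¬post_bond).
Premise 1 is O(renew_blueprint -> post_bond); contrapositively O(¬post_bond -> ¬renew_blueprint). Since O(¬post_bond) holds, K gives O(¬renew_blueprint).
Premises 2, 3, 5, 6 do not contribute to this derivation.
Hence ¬renew_blueprint is obligatory.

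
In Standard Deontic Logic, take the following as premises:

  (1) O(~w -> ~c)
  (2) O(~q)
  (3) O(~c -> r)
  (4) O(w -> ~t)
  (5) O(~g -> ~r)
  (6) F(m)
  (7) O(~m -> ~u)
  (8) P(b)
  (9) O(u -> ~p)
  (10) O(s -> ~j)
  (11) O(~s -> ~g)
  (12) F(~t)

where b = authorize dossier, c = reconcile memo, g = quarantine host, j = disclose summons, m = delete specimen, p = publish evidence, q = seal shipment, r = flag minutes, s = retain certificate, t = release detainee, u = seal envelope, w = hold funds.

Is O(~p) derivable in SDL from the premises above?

Premise 9 is O(u -> ~p), but O(u) is not derivable from the premises, so it does not yield O(~p).
No other premise forces O(~p). An ideal world satisfying every premise can still have ~p false, so O(~p) is not derivable.

No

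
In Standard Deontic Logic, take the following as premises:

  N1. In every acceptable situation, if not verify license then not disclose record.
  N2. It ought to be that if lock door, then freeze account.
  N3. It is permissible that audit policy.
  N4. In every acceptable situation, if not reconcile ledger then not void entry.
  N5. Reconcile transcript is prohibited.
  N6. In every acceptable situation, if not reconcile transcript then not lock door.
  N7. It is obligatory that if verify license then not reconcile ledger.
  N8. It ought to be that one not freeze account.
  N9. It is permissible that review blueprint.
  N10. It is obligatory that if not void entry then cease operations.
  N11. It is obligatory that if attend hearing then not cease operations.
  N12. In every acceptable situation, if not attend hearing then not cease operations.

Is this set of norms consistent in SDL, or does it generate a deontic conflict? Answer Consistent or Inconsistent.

Consistent

Premise 2 is O(lock_door → freeze_account), but O(lock_door) is not derivable from the premises, so it does not yield O(freeze_account).
So O(freeze_account) is not derivable, and the apparent clash with O(¬freeze_account) does not arise.
A world satisfying every obligation exists (e.g. attend_hearing=false, audit_policy=false, cease_operations=false, disclose_record=false, freeze_account=false, lock_door=false, reconcile_ledger=true, reconcile_transcript=false, review_blueprint=false, verify_license=false, void_entry=true); no atom is both obligatory and forbidden, so the set is consistent.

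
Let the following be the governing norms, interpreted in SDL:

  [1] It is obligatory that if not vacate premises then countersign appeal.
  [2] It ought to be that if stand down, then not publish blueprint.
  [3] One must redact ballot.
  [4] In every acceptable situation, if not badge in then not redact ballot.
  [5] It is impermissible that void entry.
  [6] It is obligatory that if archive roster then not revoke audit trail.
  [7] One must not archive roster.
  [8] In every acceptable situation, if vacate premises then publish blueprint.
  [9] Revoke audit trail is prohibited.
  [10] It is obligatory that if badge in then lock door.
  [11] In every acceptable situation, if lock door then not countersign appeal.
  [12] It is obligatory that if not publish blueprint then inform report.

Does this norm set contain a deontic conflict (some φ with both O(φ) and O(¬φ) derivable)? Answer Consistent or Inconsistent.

Consistent

Premise 6 is O(archive_roster → ¬revoke_audit_trail); even if O(¬revoke_audit_trail) held, inferring O(archive_roster) would be affirming the consequent — invalid.
So O(archive_roster) is not derivable, and the apparent clash with O(¬archive_roster) does not arise.
A world satisfying every obligation exists (e.g. archive_roster=false, badge_in=true, countersign_appeal=false, inform_report=false, lock_door=true, publish_blueprint=true, redact_ballot=true, revoke_audit_trail=false, stand_down=false, vacate_premises=true, void_entry=false); no atom is both obligatory and forbidden, so the set is consistent.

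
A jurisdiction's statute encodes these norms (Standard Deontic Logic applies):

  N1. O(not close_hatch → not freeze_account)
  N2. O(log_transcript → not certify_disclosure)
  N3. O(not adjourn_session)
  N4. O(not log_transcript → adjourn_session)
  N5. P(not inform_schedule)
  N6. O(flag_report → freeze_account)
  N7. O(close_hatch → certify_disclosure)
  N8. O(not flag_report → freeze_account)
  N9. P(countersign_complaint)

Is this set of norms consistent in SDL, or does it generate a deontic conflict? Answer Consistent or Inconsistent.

Inconsistent

Premises 6 and 8 cover both cases: O(flag_report → freeze_account) and O(not flag_report → freeze_account). Since flag_report ∨ not flag_report is a tautology, O(freeze_account) follows.
The contrapositive of premise 1 (O(not close_hatch → not freeze_account)) is O(freeze_account → close_hatch), and O(freeze_account) is already established, so O(close_hatch).
From O(close_hatch) and premise 7, O(close_hatch → certify_disclosure), we obtain O(certify_disclosure).
The contrapositive of premise 2 (O(log_transcript → not certify_disclosure)) is O(certify_disclosure → not log_transcript), and O(certify_disclosure) is already established, so O(not log_transcript).
Applying K to premise 4 (O(not log_transcript → adjourn_session)) and O(not log_transcript) yields O(adjourn_session).
Yet premise 3 states O(not adjourn_session).
We now have both O(adjourn_session) and O(not adjourn_session) — adjourn_session is simultaneously obligatory and forbidden, violating the D-axiom.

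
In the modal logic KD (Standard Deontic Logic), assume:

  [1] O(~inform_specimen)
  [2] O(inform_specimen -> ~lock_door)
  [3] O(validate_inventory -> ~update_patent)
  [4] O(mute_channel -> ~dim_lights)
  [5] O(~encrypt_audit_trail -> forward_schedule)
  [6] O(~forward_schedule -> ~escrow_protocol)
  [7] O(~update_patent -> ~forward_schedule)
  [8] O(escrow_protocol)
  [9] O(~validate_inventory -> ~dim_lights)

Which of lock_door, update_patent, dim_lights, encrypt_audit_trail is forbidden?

From premise 8 we have O(escrow_protocol).
Premise 6, O(~forward_schedule -> ~escrow_protocol), contraposes to O(escrow_protocol -> forward_schedule); with O(escrow_protocol) we get O(forward_schedule).
Premise 7, O(~update_patent -> ~forward_schedule), contraposes to O(forward_schedule -> update_patent); with O(forward_schedule) we get O(update_patent).
Premise 3, O(validate_inventory -> ~update_patent), contraposes to O(update_patent -> ~validate_inventory); with O(update_patent) we get O(~validate_inventory).
Premise 9 is O(~validate_inventory -> ~dim_lights); since O(~validate_inventory), deontic closure gives O(~dim_lights).
So O(~dim_lights) holds, i.e. dim_lights is forbidden. None of the other listed options is forbidden under the premises.

dim_lights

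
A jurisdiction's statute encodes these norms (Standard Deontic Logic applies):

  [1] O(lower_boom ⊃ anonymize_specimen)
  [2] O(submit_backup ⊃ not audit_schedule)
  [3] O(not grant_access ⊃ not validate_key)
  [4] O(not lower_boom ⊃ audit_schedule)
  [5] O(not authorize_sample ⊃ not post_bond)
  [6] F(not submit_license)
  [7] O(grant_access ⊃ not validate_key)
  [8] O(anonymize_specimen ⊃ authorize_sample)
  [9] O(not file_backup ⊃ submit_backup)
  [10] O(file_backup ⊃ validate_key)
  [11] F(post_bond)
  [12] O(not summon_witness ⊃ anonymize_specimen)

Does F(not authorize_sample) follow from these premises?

Yes

Premises 7 and 3 cover both cases: O(grant_access ⊃ not validate_key) and O(not grant_access ⊃ not validate_key). Since grant_access ∨ not grant_access is a tautology, O(not validate_key) follows.
The contrapositive of premise 10 (O(file_backup ⊃ validate_key)) is O(not validate_key ⊃ not file_backup), and O(not validate_key) is already established, so O(not file_backup).
From O(not file_backup) and premise 9, O(not file_backup ⊃ submit_backup), we obtain O(submit_backup).
From O(submit_backup) and premise 2, O(submit_backup ⊃ not audit_schedule), we obtain O(not audit_schedule).
Premise 4 is O(not lower_boom ⊃ audit_schedule); contrapositively O(not audit_schedule ⊃ lower_boom). Since O(not audit_schedule) holds, K gives O(lower_boom).
Premise 1 is O(lower_boom ⊃ anonymize_specimen); since O(lower_boom), deontic closure gives O(anonymize_specimen).
From O(anonymize_specimen) and premise 8, O(anonymize_specimen ⊃ authorize_sample), we obtain O(authorize_sample).
Premises 5, 6, 11, 12 do not contribute to this derivation.
So O(authorize_sample) holds, i.e. F(not authorize_sample). The claim follows.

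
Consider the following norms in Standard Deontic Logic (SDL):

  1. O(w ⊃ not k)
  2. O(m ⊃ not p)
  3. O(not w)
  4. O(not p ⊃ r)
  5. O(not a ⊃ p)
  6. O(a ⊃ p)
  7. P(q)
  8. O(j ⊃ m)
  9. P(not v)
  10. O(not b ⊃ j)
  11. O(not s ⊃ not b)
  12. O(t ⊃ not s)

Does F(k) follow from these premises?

Premise 1 is O(w ⊃ not k), but O(w) is not derivable from the premises, so it does not yield O(not k).
No other premise forces O(not k). An ideal world satisfying every premise can still have k true, so F(k) is not derivable.

No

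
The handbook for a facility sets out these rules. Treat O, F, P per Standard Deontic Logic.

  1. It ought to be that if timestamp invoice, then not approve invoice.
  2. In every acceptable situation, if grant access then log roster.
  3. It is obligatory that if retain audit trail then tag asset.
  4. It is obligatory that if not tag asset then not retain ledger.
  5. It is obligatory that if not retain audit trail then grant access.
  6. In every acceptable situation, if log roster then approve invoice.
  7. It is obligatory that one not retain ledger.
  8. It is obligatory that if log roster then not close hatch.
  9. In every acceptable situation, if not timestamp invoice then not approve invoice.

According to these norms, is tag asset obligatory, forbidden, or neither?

Obligatory

By case analysis on ¬timestamp_invoice: premise 9 gives O(¬timestamp_invoice → ¬approve_invoice) and premise 1 gives O(timestamp_invoice → ¬approve_invoice), so O(¬approve_invoice) either way.
The contrapositive of premise 6 (O(log_roster → approve_invoice)) is O(¬approve_invoice → ¬log_roster), and O(¬approve_invoice) is already established, so O(¬log_roster).
Premise 2, O(grant_access → log_roster), contraposes to O(¬log_roster → ¬grant_access); with O(¬log_roster) we get O(¬grant_access).
The contrapositive of premise 5 (O(¬retain_audit_trail → grant_access)) is O(¬grant_access → retain_audit_trail), and O(¬grant_access) is already established, so O(retain_audit_trail).
Applying K to premise 3 (O(retain_audit_trail → tag_asset)) and O(retain_audit_trail) yields O(tag_asset).
Premises 4, 7, 8 do not contribute to this derivation.
Hence tag_asset is obligatory.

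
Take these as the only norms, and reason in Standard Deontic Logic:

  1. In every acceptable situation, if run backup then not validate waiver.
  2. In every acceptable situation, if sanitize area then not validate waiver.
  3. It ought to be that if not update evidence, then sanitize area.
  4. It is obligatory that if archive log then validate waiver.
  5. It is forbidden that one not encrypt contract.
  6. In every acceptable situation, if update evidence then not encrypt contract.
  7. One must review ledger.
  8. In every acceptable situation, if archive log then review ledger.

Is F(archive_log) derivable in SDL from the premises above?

Yes

Premise 5 is F(¬encrypt_contract), i.e. O(encrypt_contract).
The contrapositive of premise 6 (O(update_evidence → ¬encrypt_contract)) is O(encrypt_contract → ¬update_evidence), and O(encrypt_contract) is already established, so O(¬update_evidence).
With premise 3, O(¬update_evidence → sanitize_area), the K-axiom yields O(sanitize_area).
Applying K to premise 2 (O(sanitize_area → ¬validate_waiver)) and O(sanitize_area) yields O(¬validate_waiver).
Premise 4, O(archive_log → validate_waiver), contraposes to O(¬validate_waiver → ¬archive_log); with O(¬validate_waiver) we get O(¬archive_log).
Premises 1, 7, 8 do not contribute to this derivation.
So O(¬archive_log) holds, i.e. F(archive_log). The claim follows.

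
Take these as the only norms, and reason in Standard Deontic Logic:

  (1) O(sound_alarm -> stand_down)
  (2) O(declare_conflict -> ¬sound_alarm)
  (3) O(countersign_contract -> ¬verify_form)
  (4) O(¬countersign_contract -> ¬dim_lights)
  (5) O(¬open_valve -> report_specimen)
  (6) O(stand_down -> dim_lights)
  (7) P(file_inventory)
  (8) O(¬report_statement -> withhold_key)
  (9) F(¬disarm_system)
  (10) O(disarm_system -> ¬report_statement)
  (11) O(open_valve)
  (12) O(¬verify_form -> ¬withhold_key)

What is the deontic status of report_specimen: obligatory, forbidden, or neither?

Premise 5 is O(¬open_valve -> report_specimen), but O(¬open_valve) is not derivable from the premises, so it does not yield O(report_specimen).
No premise or chain of K-axiom applications forces O(report_specimen), and none forces O(¬report_specimen). So report_specimen is neither obligatory nor forbidden under these norms.

Neither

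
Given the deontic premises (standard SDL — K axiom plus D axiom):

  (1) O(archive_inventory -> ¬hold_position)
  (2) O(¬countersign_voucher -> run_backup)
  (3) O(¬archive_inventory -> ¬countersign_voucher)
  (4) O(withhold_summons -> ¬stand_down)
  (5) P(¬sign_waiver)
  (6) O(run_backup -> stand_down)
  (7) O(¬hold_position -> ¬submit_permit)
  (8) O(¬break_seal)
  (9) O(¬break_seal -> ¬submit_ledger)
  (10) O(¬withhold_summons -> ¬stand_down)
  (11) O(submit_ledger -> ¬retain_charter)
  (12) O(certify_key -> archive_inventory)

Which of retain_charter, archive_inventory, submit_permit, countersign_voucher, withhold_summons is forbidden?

Premises 10 and 4 are O(¬withhold_summons -> ¬stand_down) and O(withhold_summons -> ¬stand_down); every ideal world satisfies ¬withhold_summons or withhold_summons, so in either case ¬stand_down holds — hence O(¬stand_down).
The contrapositive of premise 6 (O(run_backup -> stand_down)) is O(¬stand_down -> ¬run_backup), and O(¬stand_down) is already established, so O(¬run_backup).
Premise 2, O(¬countersign_voucher -> run_backup), contraposes to O(¬run_backup -> countersign_voucher); with O(¬run_backup) we get O(countersign_voucher).
Premise 3, O(¬archive_inventory -> ¬countersign_voucher), contraposes to O(countersign_voucher -> archive_inventory); with O(countersign_voucher) we get O(archive_inventory).
From O(archive_inventory) and premise 1, O(archive_inventory -> ¬hold_position), we obtain O(¬hold_position).
From O(¬hold_position) and premise 7, O(¬hold_position -> ¬submit_permit), we obtain O(¬submit_permit).
So O(¬submit_permit) holds, i.e. submit_permit is forbidden. None of the other listed options is forbidden under the premises.

submit_permit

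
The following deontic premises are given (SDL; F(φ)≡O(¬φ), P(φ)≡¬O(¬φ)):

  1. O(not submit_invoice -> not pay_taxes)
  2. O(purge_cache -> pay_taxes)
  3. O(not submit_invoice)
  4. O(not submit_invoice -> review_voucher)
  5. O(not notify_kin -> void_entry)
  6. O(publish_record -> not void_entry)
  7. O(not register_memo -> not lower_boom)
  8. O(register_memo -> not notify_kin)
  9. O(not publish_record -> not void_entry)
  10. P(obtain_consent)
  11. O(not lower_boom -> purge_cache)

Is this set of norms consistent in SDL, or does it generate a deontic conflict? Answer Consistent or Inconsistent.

Premises 6 and 9 cover both cases: O(publish_record -> not void_entry) and O(not publish_record -> not void_entry). Since publish_record ∨ not publish_record is a tautology, O(not void_entry) follows.
Premise 5 is O(not notify_kin -> void_entry); contrapositively O(not void_entry -> notify_kin). Since O(not void_entry) holds, K gives O(notify_kin).
Premise 8 is O(register_memo -> not notify_kin); contrapositively O(notify_kin -> not register_memo). Since O(notify_kin) holds, K gives O(not register_memo).
From O(not register_memo) and premise 7, O(not register_memo -> not lower_boom), we obtain O(not lower_boom).
Premise 11 is O(not lower_boom -> purge_cache); since O(not lower_boom), deontic closure gives O(purge_cache).
Applying K to premise 2 (O(purge_cache -> pay_taxes)) and O(purge_cache) yields O(pay_taxes).
The contrapositive of premise 1 (O(not submit_invoice -> not pay_taxes)) is O(pay_taxes -> submit_invoice), and O(pay_taxes) is already established, so O(submit_invoice).
Yet premise 3 states O(not submit_invoice).
We now have both O(submit_invoice) and O(not submit_invoice) — submit_invoice is simultaneously obligatory and forbidden, violating the D-axiom.

Inconsistent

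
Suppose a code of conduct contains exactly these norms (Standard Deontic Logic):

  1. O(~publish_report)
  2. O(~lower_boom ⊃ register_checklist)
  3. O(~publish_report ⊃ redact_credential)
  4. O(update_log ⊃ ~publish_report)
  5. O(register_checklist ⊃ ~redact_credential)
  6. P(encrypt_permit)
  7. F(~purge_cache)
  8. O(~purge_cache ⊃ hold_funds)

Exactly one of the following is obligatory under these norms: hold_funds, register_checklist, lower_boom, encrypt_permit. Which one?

lower_boom

From premise 1 we have O(~publish_report).
From O(~publish_report) and premise 3, O(~publish_report ⊃ redact_credential), we obtain O(redact_credential).
The contrapositive of premise 5 (O(register_checklist ⊃ ~redact_credential)) is O(redact_credential ⊃ ~register_checklist), and O(redact_credential) is already established, so O(~register_checklist).
The contrapositive of premise 2 (O(~lower_boom ⊃ register_checklist)) is O(~register_checklist ⊃ lower_boom), and O(~register_checklist) is already established, so O(lower_boom).
So O(lower_boom) holds — lower_boom is obligatory. None of the other listed options is made obligatory by any chain of premises.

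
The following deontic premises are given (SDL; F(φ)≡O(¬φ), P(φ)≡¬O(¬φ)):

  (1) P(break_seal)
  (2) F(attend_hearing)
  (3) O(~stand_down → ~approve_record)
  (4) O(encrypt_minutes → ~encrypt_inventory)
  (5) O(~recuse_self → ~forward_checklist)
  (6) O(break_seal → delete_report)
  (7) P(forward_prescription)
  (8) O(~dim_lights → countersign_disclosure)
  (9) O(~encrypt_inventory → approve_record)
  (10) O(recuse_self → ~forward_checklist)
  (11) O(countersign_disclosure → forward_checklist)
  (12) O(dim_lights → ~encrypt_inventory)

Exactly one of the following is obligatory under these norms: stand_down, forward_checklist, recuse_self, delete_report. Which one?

stand_down

By case analysis on ~recuse_self: premise 5 gives O(~recuse_self → ~forward_checklist) and premise 10 gives O(recuse_self → ~forward_checklist), so O(~forward_checklist) either way.
Premise 11, O(countersign_disclosure → forward_checklist), contraposes to O(~forward_checklist → ~countersign_disclosure); with O(~forward_checklist) we get O(~countersign_disclosure).
The contrapositive of premise 8 (O(~dim_lights → countersign_disclosure)) is O(~countersign_disclosure → dim_lights), and O(~countersign_disclosure) is already established, so O(dim_lights).
With premise 12, O(dim_lights → ~encrypt_inventory), the K-axiom yields O(~encrypt_inventory).
Applying K to premise 9 (O(~encrypt_inventory → approve_record)) and O(~encrypt_inventory) yields O(approve_record).
Premise 3 is O(~stand_down → ~approve_record); contrapositively O(approve_record → stand_down). Since O(approve_record) holds, K gives O(stand_down).
So O(stand_down) holds — stand_down is obligatory. None of the other listed options is made obligatory by any chain of premises.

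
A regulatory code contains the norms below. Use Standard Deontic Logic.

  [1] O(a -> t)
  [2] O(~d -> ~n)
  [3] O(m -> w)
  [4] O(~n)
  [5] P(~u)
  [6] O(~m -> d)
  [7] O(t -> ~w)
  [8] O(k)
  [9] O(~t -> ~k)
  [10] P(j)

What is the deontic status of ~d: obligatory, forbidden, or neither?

Premise 8 states O(k) outright.
Premise 9 is O(~t -> ~k); contrapositively O(k -> t). Since O(k) holds, K gives O(t).
Applying K to premise 7 (O(t -> ~w)) and O(t) yields O(~w).
Premise 3 is O(m -> w); contrapositively O(~w -> ~m). Since O(~w) holds, K gives O(~m).
From O(~m) and premise 6, O(~m -> d), we obtain O(d).
Premises 1, 2, 4, 5, 10 do not contribute to this derivation.
Thus O(d), which is F(~d): ~d is forbidden.

Forbidden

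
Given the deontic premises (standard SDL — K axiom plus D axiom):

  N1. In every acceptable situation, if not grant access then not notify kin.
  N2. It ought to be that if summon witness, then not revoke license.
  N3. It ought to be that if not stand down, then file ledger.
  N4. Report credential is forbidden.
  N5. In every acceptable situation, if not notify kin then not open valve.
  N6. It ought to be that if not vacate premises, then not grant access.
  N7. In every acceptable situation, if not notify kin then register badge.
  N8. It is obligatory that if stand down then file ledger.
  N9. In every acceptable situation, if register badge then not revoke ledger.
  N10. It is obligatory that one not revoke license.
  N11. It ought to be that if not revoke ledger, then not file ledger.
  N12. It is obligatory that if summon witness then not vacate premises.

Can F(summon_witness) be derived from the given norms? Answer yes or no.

Premises 3 and 8 cover both cases: O(¬stand_down → file_ledger) and O(stand_down → file_ledger). Since ¬stand_down ∨ stand_down is a tautology, O(file_ledger) follows.
Premise 11 is O(¬revoke_ledger → ¬file_ledger); contrapositively O(file_ledger → revoke_ledger). Since O(file_ledger) holds, K gives O(revoke_ledger).
Premise 9, O(register_badge → ¬revoke_ledger), contraposes to O(revoke_ledger → ¬register_badge); with O(revoke_ledger) we get O(¬register_badge).
The contrapositive of premise 7 (O(¬notify_kin → register_badge)) is O(¬register_badge → notify_kin), and O(¬register_badge) is already established, so O(notify_kin).
The contrapositive of premise 1 (O(¬grant_access → ¬notify_kin)) is O(notify_kin → grant_access), and O(notify_kin) is already established, so O(grant_access).
The contrapositive of premise 6 (O(¬vacate_premises → ¬grant_access)) is O(grant_access → vacate_premises), and O(grant_access) is already established, so O(vacate_premises).
Premise 12 is O(summon_witness → ¬vacate_premises); contrapositively O(vacate_premises → ¬summon_witness). Since O(vacate_premises) holds, K gives O(¬summon_witness).
Premises 2, 4, 5, 10 do not contribute to this derivation.
So O(¬summon_witness) holds, i.e. F(summon_witness). The claim follows.

Yes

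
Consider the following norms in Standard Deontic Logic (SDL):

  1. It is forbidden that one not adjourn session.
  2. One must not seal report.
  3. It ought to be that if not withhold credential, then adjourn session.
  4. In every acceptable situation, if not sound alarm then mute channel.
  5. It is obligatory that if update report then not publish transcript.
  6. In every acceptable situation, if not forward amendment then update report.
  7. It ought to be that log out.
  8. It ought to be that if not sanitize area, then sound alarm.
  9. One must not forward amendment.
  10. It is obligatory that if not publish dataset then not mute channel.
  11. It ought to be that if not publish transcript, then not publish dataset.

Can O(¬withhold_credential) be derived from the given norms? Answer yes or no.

Premise 3 is O(¬withhold_credential → adjourn_session); even if O(adjourn_session) held, inferring O(¬withhold_credential) would be affirming the consequent — invalid.
No other premise forces O(¬withhold_credential). An ideal world satisfying every premise can still have ¬withhold_credential false, so O(¬withhold_credential) is not derivable.

No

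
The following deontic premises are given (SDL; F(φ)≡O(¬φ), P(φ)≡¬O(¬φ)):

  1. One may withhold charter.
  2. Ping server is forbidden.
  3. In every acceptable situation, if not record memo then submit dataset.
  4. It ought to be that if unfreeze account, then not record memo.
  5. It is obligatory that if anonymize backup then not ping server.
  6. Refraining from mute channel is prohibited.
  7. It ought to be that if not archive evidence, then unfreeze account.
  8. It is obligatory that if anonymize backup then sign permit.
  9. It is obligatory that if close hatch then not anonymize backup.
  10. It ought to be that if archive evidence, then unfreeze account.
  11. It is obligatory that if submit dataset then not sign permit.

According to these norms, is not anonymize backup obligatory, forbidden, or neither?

Premises 10 and 7 cover both cases: O(archive_evidence → unfreeze_account) and O(¬archive_evidence → unfreeze_account). Since archive_evidence ∨ ¬archive_evidence is a tautology, O(unfreeze_account) follows.
From O(unfreeze_account) and premise 4, O(unfreeze_account → ¬record_memo), we obtain O(¬record_memo).
With premise 3, O(¬record_memo → submit_dataset), the K-axiom yields O(submit_dataset).
Premise 11 is O(submit_dataset → ¬sign_permit); since O(submit_dataset), deontic closure gives O(¬sign_permit).
Premise 8 is O(anonymize_backup → sign_permit); contrapositively O(¬sign_permit → ¬anonymize_backup). Since O(¬sign_permit) holds, K gives O(¬anonymize_backup).
Premises 1, 2, 5, 6, 9 do not contribute to this derivation.
Hence ¬anonymize_backup is obligatory.

Obligatory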